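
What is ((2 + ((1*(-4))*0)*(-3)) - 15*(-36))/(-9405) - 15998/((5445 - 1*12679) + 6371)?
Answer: 149993444/8116515 ≈ 18.480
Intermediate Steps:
((2 + ((1*(-4))*0)*(-3)) - 15*(-36))/(-9405) - 15998/((5445 - 1*12679) + 6371) = ((2 - 4*0*(-3)) + 540)*(-1/9405) - 15998/((5445 - 12679) + 6371) = ((2 + 0*(-3)) + 540)*(-1/9405) - 15998/(-7234 + 6371) = ((2 + 0) + 540)*(-1/9405) - 15998/(-863) = (2 + 540)*(-1/9405) - 15998*(-1/863) = 542*(-1/9405) + 15998/863 = -542/9405 + 15998/863 = 149993444/8116515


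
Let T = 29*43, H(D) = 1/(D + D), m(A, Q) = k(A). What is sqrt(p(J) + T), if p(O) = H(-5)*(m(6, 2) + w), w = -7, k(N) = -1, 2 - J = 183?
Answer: sqrt(31195)/5 ≈ 35.324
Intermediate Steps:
J = -181 (J = 2 - 1*183 = 2 - 183 = -181)
m(A, Q) = -1
H(D) = 1/(2*D)
T = 1247
p(O) = 4/5 (p(O) = ((1/2)/(-5))*(-1 - 7) = ((1/2)*(-1/5))*(-8) = -1/10*(-8) = 4/5)
sqrt(p(J) + T) = sqrt(4/5 + 1247) = sqrt(6239/5) = sqrt(31195)/5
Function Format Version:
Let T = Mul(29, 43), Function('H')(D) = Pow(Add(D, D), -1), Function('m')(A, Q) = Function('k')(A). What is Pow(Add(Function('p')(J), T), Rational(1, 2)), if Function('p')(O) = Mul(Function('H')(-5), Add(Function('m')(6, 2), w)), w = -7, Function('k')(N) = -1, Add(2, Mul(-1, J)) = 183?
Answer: Mul(Rational(1, 5), Pow(31195, Rational(1, 2))) ≈ 35.324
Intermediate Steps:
J = -181 (J = Add(2, Mul(-1, 183)) = Add(2, -183) = -181)
Function('m')(A, Q) = -1
Function('H')(D) = Mul(Rational(1, 2), Pow(D, -1)) (Function('H')(D) = Pow(Mul(2, D), -1) = Mul(Rational(1, 2), Pow(D, -1)))
T = 1247
Function('p')(O) = Rational(4, 5) (Function('p')(O) = Mul(Mul(Rational(1, 2), Pow(-5, -1)), Add(-1, -7)) = Mul(Mul(Rational(1, 2), Rational(-1, 5)), -8) = Mul(Rational(-1, 10), -8) = Rational(4, 5))
Pow(Add(Function('p')(J), T), Rational(1, 2)) = Pow(Add(Rational(4, 5), 1247), Rational(1, 2)) = Pow(Rational(6239, 5), Rational(1, 2)) = Mul(Rational(1, 5), Pow(31195, Rational(1, 2)))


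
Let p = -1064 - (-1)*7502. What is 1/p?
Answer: 1/6438 ≈ 0.00015533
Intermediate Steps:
p = 6438 (p = -1064 - 1*(-7502) = -1064 + 7502 = 6438)
1/p = 1/6438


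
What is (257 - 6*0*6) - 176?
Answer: 81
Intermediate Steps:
(257 - 6*0*6) - 176 = (257 + 0*6) - 176 = (257 + 0) - 176 = 257 - 176 = 81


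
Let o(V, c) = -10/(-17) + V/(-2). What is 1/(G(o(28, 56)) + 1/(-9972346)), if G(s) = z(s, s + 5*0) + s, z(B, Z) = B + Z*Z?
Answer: 2882007994/441096807983 ≈ 0.0065337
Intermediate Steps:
z(B, Z) = B + Z**2
o(V, c) = 10/17 - V/2 (o(V, c) = -10*(-1/17) + V*(-1/2) = 10/17 - V/2)
G(s) = s**2 + 2*s (G(s) = (s + (s + 5*0)**2) + s = (s + (s + 0)**2) + s = (s + s**2) + s = s**2 + 2*s)
1/(G(o(28, 56)) + 1/(-9972346)) = 1/((10/17 - 1/2*28)*(2 + (10/17 - 1/2*28)) + 1/(-9972346)) = 1/((10/17 - 14)*(2 + (10/17 - 14)) - 1/9972346) = 1/(-228*(2 - 228/17)/17 - 1/9972346) = 1/(-228/17*(-194/17) - 1/9972346) = 1/(44232/289 - 1/9972346) = 1/(441096807983/2882007994) = 2882007994/441096807983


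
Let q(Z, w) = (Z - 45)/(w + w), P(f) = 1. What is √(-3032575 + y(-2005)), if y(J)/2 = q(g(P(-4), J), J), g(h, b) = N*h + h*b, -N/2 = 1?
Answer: I*√12191023200115/2005 ≈ 1741.4*I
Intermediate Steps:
N = -2 (N = -2*1 = -2)
g(h, b) = -2*h + b*h (g(h, b) = -2*h + h*b = -2*h + b*h)
q(Z, w) = (-45 + Z)/(2*w) (q(Z, w) = (-45 + Z)/((2*w)) = (-45 + Z)*(1/(2*w)) = (-45 + Z)/(2*w))
y(J) = (-47 + J)/J (y(J) = 2*((-45 + 1*(-2 + J))/(2*J)) = 2*((-45 + (-2 + J))/(2*J)) = 2*((-47 + J)/(2*J)) = (-47 + J)/J)
√(-3032575 + y(-2005)) = √(-3032575 + (-47 - 2005)/(-2005)) = √(-3032575 - 1/2005*(-2052)) = √(-3032575 + 2052/2005) = √(-6080310823/2005) = I*√12191023200115/2005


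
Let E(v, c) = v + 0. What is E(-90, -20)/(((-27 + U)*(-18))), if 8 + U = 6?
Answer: -5/29 ≈ -0.17241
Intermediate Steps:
U = -2 (U = -8 + 6 = -2)
E(v, c) = v
E(-90, -20)/(((-27 + U)*(-18))) = -90*(-1/(18*(-27 - 2))) = -90/((-29*(-18))) = -90/522 = -90*1/522 = -5/29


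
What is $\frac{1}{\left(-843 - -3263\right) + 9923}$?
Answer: $\frac{1}{12343} \approx 8.1018 \cdot 10^{-5}$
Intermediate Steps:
$\frac{1}{\left(-843 - -3263\right) + 9923} = \frac{1}{\left(-843 + 3263\right) + 9923} = \frac{1}{2420 + 9923} = \frac{1}{12343}$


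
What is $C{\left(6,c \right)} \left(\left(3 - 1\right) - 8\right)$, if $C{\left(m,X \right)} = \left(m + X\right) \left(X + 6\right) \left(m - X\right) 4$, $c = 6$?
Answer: $0$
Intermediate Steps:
$C{\left(m,X \right)} = 4 \left(6 + X\right) \left(X + m\right) \left(m - X\right)$ ($C{\left(m,X \right)} = \left(X + m\right) \left(6 + X\right) \left(m - X\right) 4 = \left(6 + X\right) \left(X + m\right) \left(m - X\right) 4 = 4 \left(6 + X\right) \left(X + m\right) \left(m - X\right)$)
$C{\left(6,c \right)} \left(\left(3 - 1\right) - 8\right) = \left(- 24 \cdot 6^{2} - 4 \cdot 6^{3} + 24 \cdot 6^{2} + 4 \cdot 6 \cdot 6^{2}\right) \left(\left(3 - 1\right) - 8\right) = \left(\left(-24\right) 36 - 864 + 24 \cdot 36 + 4 \cdot 6 \cdot 36\right) \left(\left(3 - 1\right) - 8\right) = \left(-864 - 864 + 864 + 864\right) \left(2 - 8\right) = 0 \left(-6\right) = 0$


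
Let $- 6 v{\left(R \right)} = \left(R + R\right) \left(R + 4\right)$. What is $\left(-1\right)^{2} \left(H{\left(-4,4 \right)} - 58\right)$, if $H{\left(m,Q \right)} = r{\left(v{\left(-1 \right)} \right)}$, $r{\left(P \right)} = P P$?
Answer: $-57$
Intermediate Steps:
$v{\left(R \right)} = - \frac{R \left(4 + R\right)}{3}$ ($v{\left(R \right)} = - \frac{\left(R + R\right) \left(R + 4\right)}{6} = - \frac{2 R \left(4 + R\right)}{6} = - \frac{R \left(4 + R\right)}{3}$)
$r{\left(P \right)} = P^{2}$
$H{\left(m,Q \right)} = 1$ ($H{\left(m,Q \right)} = \left(\left(- \frac{1}{3}\right) \left(-1\right) \left(4 - 1\right)\right)^{2} = \left(\left(- \frac{1}{3}\right) \left(-1\right) 3\right)^{2} = 1^{2} = 1$)
$\left(-1\right)^{2} \left(H{\left(-4,4 \right)} - 58\right) = \left(-1\right)^{2} \left(1 - 58\right) = 1 \left(-57\right) = -57$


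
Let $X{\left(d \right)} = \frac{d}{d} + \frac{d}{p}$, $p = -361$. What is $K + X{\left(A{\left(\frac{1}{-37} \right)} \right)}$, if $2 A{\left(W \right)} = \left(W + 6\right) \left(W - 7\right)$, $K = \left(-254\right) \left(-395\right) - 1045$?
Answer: $\frac{49068063504}{494209} \approx 99286.0$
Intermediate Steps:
$K = 99285$ ($K = 100330 - 1045 = 99285$)
$A{\left(W \right)} = \frac{\left(-7 + W\right) \left(6 + W\right)}{2}$ ($A{\left(W \right)} = \frac{\left(W + 6\right) \left(W - 7\right)}{2} = \frac{\left(6 + W\right) \left(-7 + W\right)}{2} = \frac{\left(-7 + W\right) \left(6 + W\right)}{2}$)
$X{\left(d \right)} = 1 - \frac{d}{361}$ ($X{\left(d \right)} = \frac{d}{d} + \frac{d}{-361} = 1 + d \left(- \frac{1}{361}\right) = 1 - \frac{d}{361}$)
$K + X{\left(A{\left(\frac{1}{-37} \right)} \right)} = 99285 + \left(1 - \frac{-21 + \frac{\left(\frac{1}{-37}\right)^{2}}{2} - \frac{1}{2 \left(-37\right)}}{361}\right) = 99285 + \left(1 - \frac{-21 + \frac{\left(- \frac{1}{37}\right)^{2}}{2} - - \frac{1}{74}}{361}\right) = 99285 + \left(1 - \frac{-21 + \frac{1}{2} \cdot \frac{1}{1369} + \frac{1}{74}}{361}\right) = 99285 + \left(1 - \frac{-21 + \frac{1}{2738} + \frac{1}{74}}{361}\right) = 99285 + \left(1 - - \frac{28730}{494209}\right) = 99285 + \left(1 + \frac{28730}{494209}\right) = 99285 + \frac{522939}{494209} = \frac{49068063504}{494209}$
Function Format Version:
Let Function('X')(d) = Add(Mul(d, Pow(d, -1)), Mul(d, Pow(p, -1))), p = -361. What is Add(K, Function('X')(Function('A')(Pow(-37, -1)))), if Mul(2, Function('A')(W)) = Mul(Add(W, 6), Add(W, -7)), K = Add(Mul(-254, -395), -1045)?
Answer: Rational(49068063504, 494209) ≈ 99286.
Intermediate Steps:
K = 99285 (K = Add(100330, -1045) = 99285)
Function('A')(W) = Mul(Rational(1, 2), Add(-7, W), Add(6, W)) (Function('A')(W) = Mul(Rational(1, 2), Mul(Add(W, 6), Add(W, -7))) = Mul(Rational(1, 2), Mul(Add(6, W), Add(-7, W))) = Mul(Rational(1, 2), Mul(Add(-7, W), Add(6, W))) = Mul(Rational(1, 2), Add(-7, W), Add(6, W)))
Function('X')(d) = Add(1, Mul(Rational(-1, 361), d)) (Function('X')(d) = Add(Mul(d, Pow(d, -1)), Mul(d, Pow(-361, -1))) = Add(1, Mul(d, Rational(-1, 361))) = Add(1, Mul(Rational(-1, 361), d)))
Add(K, Function('X')(Function('A')(Pow(-37, -1)))) = Add(99285, Add(1, Mul(Rational(-1, 361), Add(-21, Mul(Rational(1, 2), Pow(Pow(-37, -1), 2)), Mul(Rational(-1, 2), Pow(-37, -1)))))) = Add(99285, Add(1, Mul(Rational(-1, 361), Add(-21, Mul(Rational(1, 2), Pow(Rational(-1, 37), 2)), Mul(Rational(-1, 2), Rational(-1, 37)))))) = Add(99285, Add(1, Mul(Rational(-1, 361), Add(-21, Mul(Rational(1, 2), Rational(1, 1369)), Rational(1, 74))))) = Add(99285, Add(1, Mul(Rational(-1, 361), Add(-21, Rational(1, 2738), Rational(1, 74))))) = Add(99285, Add(1, Mul(Rational(-1, 361), Rational(-28730, 1369)))) = Add(99285, Add(1, Rational(28730, 494209))) = Add(99285, Rational(522939, 494209)) = Rational(49068063504, 494209)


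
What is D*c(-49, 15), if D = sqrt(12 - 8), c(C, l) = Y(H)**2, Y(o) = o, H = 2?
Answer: 8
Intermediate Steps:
c(C, l) = 4 (c(C, l) = 2**2 = 4)
D = 2 (D = sqrt(4) = 2)
D*c(-49, 15) = 2*4 = 8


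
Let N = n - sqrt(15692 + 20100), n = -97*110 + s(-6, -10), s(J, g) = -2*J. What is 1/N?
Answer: -5329/56778586 + sqrt(2237)/28389293 ≈ -9.2190e-5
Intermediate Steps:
n = -10658 (n = -97*110 - 2*(-6) = -10670 + 12 = -10658)
N = -10658 - 4*sqrt(2237) (N = -10658 - sqrt(15692 + 20100) = -10658 - sqrt(35792) = -10658 - 4*sqrt(2237) ≈ -10847.)
1/N = 1/(-10658 - 4*sqrt(2237))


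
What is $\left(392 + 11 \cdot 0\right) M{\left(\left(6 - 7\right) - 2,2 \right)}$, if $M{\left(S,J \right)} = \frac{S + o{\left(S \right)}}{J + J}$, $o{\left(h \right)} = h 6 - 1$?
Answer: $-2156$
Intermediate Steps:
$o{\left(h \right)} = -1 + 6 h$ ($o{\left(h \right)} = 6 h - 1 = -1 + 6 h$)
$M{\left(S,J \right)} = \frac{-1 + 7 S}{2 J}$ ($M{\left(S,J \right)} = \frac{S + \left(-1 + 6 S\right)}{J + J} = \frac{-1 + 7 S}{2 J}$)
$\left(392 + 11 \cdot 0\right) M{\left(\left(6 - 7\right) - 2,2 \right)} = \left(392 + 11 \cdot 0\right) \frac{-1 + 7 \left(\left(6 - 7\right) - 2\right)}{2 \cdot 2} = \left(392 + 0\right) \frac{1}{2} \cdot \frac{1}{2} \left(-1 + 7 \left(-1 - 2\right)\right) = 392 \cdot \frac{1}{2} \cdot \frac{1}{2} \left(-1 + 7 \left(-3\right)\right) = 392 \cdot \frac{1}{2} \cdot \frac{1}{2} \left(-1 - 21\right) = 392 \cdot \frac{1}{2} \cdot \frac{1}{2} \left(-22\right) = 392 \left(- \frac{11}{2}\right) = -2156$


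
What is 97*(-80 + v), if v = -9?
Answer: -8633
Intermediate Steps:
97*(-80 + v) = 97*(-80 - 9) = 97*(-89) = -8633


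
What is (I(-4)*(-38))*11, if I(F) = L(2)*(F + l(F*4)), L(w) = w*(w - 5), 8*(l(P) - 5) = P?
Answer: -2508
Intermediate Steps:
l(P) = 5 + P/8
L(w) = w*(-5 + w)
I(F) = -30 - 9*F (I(F) = (2*(-5 + 2))*(F + (5 + (F*4)/8)) = (2*(-3))*(F + (5 + (4*F)/8)) = -6*(F + (5 + F/2)) = -6*(5 + 3*F/2) = -30 - 9*F)
(I(-4)*(-38))*11 = ((-30 - 9*(-4))*(-38))*11 = ((-30 + 36)*(-38))*11 = (6*(-38))*11 = -228*11 = -2508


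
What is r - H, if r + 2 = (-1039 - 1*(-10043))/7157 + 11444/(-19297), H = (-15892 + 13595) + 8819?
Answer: -900928850116/138108629 ≈ -6523.3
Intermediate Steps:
H = 6522 (H = -2297 + 8819 = 6522)
r = -184371778/138108629 (r = -2 + ((-1039 - 1*(-10043))/7157 + 11444/(-19297)) = -2 + ((-1039 + 10043)*(1/7157) + 11444*(-1/19297)) = -2 + (9004*(1/7157) - 11444/19297) = -2 + (9004/7157 - 11444/19297) = -2 + 91845480/138108629 = -184371778/138108629 ≈ -1.3350)
r - H = -184371778/138108629 - 1*6522 = -184371778/138108629 - 6522 = -900928850116/138108629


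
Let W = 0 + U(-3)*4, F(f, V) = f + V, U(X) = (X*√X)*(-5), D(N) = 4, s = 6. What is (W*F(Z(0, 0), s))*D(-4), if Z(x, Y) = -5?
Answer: 240*I*√3 ≈ 415.69*I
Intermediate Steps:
U(X) = -5*X^(3/2) (U(X) = X^(3/2)*(-5) = -5*X^(3/2))
F(f, V) = V + f
W = 60*I*√3 (W = 0 - (-15)*I*√3*4 = 0 + (15*I*√3)*4 = 0 + 60*I*√3 = 60*I*√3 ≈ 103.92*I)
(W*F(Z(0, 0), s))*D(-4) = ((60*I*√3)*(6 - 5))*4 = ((60*I*√3)*1)*4 = (60*I*√3)*4 = 240*I*√3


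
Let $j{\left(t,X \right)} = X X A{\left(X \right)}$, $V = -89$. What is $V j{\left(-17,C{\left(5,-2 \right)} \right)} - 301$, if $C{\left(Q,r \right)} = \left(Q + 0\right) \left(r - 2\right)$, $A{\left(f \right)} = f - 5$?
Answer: $889699$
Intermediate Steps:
$A{\left(f \right)} = -5 + f$
$C{\left(Q,r \right)} = Q \left(-2 + r\right)$
$j{\left(t,X \right)} = X^{2} \left(-5 + X\right)$ ($j{\left(t,X \right)} = X X \left(-5 + X\right) = X^{2} \left(-5 + X\right)$)
$V j{\left(-17,C{\left(5,-2 \right)} \right)} - 301 = - 89 \left(5 \left(-2 - 2\right)\right)^{2} \left(-5 + 5 \left(-2 - 2\right)\right) - 301 = - 89 \left(5 \left(-4\right)\right)^{2} \left(-5 + 5 \left(-4\right)\right) - 301 = - 89 \left(-20\right)^{2} \left(-5 - 20\right) - 301 = - 89 \cdot 400 \left(-25\right) - 301 = \left(-89\right) \left(-10000\right) - 301 = 890000 - 301 = 889699$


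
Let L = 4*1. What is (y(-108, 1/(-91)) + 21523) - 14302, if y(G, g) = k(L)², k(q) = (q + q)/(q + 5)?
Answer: 584965/81 ≈ 7221.8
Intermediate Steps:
L = 4
k(q) = 2*q/(5 + q) (k(q) = (2*q)/(5 + q) = 2*q/(5 + q))
y(G, g) = 64/81 (y(G, g) = (2*4/(5 + 4))² = (2*4/9)² = (2*4*(⅑))² = (8/9)² = 64/81)
(y(-108, 1/(-91)) + 21523) - 14302 = (64/81 + 21523) - 14302 = 1743427/81 - 14302 = 584965/81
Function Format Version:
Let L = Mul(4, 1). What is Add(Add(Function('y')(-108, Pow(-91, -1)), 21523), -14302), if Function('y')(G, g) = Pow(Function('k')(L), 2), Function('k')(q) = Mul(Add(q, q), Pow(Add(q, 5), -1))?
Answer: Rational(584965, 81) ≈ 7221.8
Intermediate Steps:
L = 4
Function('k')(q) = Mul(2, q, Pow(Add(5, q), -1)) (Function('k')(q) = Mul(Mul(2, q), Pow(Add(5, q), -1)) = Mul(2, q, Pow(Add(5, q), -1)))
Function('y')(G, g) = Rational(64, 81) (Function('y')(G, g) = Pow(Mul(2, 4, Pow(Add(5, 4), -1)), 2) = Pow(Mul(2, 4, Pow(9, -1)), 2) = Pow(Mul(2, 4, Rational(1, 9)), 2) = Pow(Rational(8, 9), 2) = Rational(64, 81))
Add(Add(Function('y')(-108, Pow(-91, -1)), 21523), -14302) = Add(Add(Rational(64, 81), 21523), -14302) = Add(Rational(1743427, 81), -14302) = Rational(584965, 81)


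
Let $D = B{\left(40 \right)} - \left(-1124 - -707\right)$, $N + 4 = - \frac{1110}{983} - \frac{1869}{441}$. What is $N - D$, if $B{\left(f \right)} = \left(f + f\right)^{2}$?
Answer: $- \frac{140916700}{20643} \approx -6826.4$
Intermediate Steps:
$B{\left(f \right)} = 4 f^{2}$ ($B{\left(f \right)} = \left(2 f\right)^{2} = 4 f^{2}$)
$N = - \frac{193369}{20643}$ ($N = -4 - \left(\frac{89}{21} + \frac{1110}{983}\right) = -4 - \frac{110797}{20643} = - \frac{193369}{20643} \approx -9.3673$)
$D = 6817$ ($D = 4 \cdot 40^{2} - \left(-1124 - -707\right) = 4 \cdot 1600 - \left(-1124 + 707\right) = 6400 - -417 = 6400 + 417 = 6817$)
$N - D = - \frac{193369}{20643} - 6817 = - \frac{140916700}{20643}$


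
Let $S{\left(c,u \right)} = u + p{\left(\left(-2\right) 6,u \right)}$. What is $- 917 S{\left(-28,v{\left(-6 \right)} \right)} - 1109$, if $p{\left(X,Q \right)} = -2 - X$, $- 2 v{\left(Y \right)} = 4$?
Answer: $-8445$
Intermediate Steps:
$v{\left(Y \right)} = -2$ ($v{\left(Y \right)} = \left(- \frac{1}{2}\right) 4 = -2$)
$S{\left(c,u \right)} = 10 + u$ ($S{\left(c,u \right)} = u - \left(2 - 12\right) = u - -10 = u + \left(-2 + 12\right) = u + 10 = 10 + u$)
$- 917 S{\left(-28,v{\left(-6 \right)} \right)} - 1109 = - 917 \left(10 - 2\right) - 1109 = \left(-917\right) 8 - 1109 = -7336 - 1109 = -8445$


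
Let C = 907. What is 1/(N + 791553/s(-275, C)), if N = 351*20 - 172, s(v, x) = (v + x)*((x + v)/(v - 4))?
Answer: 399424/2514412265 ≈ 0.00015885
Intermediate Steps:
s(v, x) = (v + x)²/(-4 + v) (s(v, x) = (v + x)*((v + x)/(-4 + v)) = (v + x)²/(-4 + v))
N = 6848 (N = 7020 - 172 = 6848)
1/(N + 791553/s(-275, C)) = 1/(6848 + 791553/(((-275 + 907)²/(-4 - 275)))) = 1/(6848 + 791553/((632²/(-279)))) = 1/(6848 + 791553/((-1/279*399424))) = 1/(6848 + 791553/(-399424/279)) = 1/(6848 + 791553*(-279/399424)) = 1/(6848 - 220843287/399424) = 1/(2514412265/399424) = 399424/2514412265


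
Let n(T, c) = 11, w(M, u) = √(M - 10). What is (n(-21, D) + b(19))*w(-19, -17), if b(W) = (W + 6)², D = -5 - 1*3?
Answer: 636*I*√29 ≈ 3425.0*I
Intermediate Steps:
D = -8 (D = -5 - 3 = -8)
b(W) = (6 + W)²
w(M, u) = √(-10 + M)
(n(-21, D) + b(19))*w(-19, -17) = (11 + (6 + 19)²)*√(-10 - 19) = (11 + 25²)*√(-29) = (11 + 625)*(I*√29) = 636*(I*√29) = 636*I*√29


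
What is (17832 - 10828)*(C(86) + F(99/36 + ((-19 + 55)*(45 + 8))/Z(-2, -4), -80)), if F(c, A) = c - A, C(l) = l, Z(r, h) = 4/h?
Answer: -12181707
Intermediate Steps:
(17832 - 10828)*(C(86) + F(99/36 + ((-19 + 55)*(45 + 8))/Z(-2, -4), -80)) = (17832 - 10828)*(86 + ((99/36 + ((-19 + 55)*(45 + 8))/((4/(-4)))) - 1*(-80))) = 7004*(86 + ((99*(1/36) + (36*53)/((4*(-¼)))) + 80)) = 7004*(86 + ((11/4 + 1908/(-1)) + 80)) = 7004*(86 + ((11/4 + 1908*(-1)) + 80)) = 7004*(86 + ((11/4 - 1908) + 80)) = 7004*(86 + (-7621/4 + 80)) = 7004*(86 - 7301/4) = 7004*(-6957/4) = -12181707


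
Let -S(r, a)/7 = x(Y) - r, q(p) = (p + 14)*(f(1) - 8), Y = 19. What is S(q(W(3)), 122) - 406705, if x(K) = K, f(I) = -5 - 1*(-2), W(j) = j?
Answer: -408147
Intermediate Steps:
f(I) = -3 (f(I) = -5 + 2 = -3)
q(p) = -154 - 11*p (q(p) = (p + 14)*(-3 - 8) = (14 + p)*(-11) = -154 - 11*p)
S(r, a) = -133 + 7*r (S(r, a) = -7*(19 - r) = -133 + 7*r)
S(q(W(3)), 122) - 406705 = (-133 + 7*(-154 - 11*3)) - 406705 = (-133 + 7*(-154 - 33)) - 406705 = (-133 + 7*(-187)) - 406705 = (-133 - 1309) - 406705 = -1442 - 406705 = -408147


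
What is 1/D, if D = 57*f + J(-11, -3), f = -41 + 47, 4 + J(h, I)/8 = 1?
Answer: 1/318 ≈ 0.0031447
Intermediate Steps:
J(h, I) = -24 (J(h, I) = -32 + 8*1 = -32 + 8 = -24)
f = 6
D = 318 (D = 57*6 - 24 = 342 - 24 = 318)
1/D = 1/318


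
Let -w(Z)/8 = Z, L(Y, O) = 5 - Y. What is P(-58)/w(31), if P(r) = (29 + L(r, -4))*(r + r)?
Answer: 1334/31 ≈ 43.032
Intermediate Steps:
w(Z) = -8*Z
P(r) = 2*r*(34 - r) (P(r) = (29 + (5 - r))*(r + r) = (34 - r)*(2*r) = 2*r*(34 - r))
P(-58)/w(31) = (2*(-58)*(34 - 1*(-58)))/((-8*31)) = (2*(-58)*(34 + 58))/(-248) = (2*(-58)*92)*(-1/248) = -10672*(-1/248) = 1334/31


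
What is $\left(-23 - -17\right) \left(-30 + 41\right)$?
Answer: $-66$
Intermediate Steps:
$\left(-23 - -17\right) \left(-30 + 41\right) = \left(-23 + 17\right) 11 = \left(-6\right) 11 = -66$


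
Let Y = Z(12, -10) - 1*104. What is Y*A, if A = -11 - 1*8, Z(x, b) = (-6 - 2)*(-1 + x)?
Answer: 3648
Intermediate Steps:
Z(x, b) = 8 - 8*x (Z(x, b) = -8*(-1 + x) = 8 - 8*x)
A = -19 (A = -11 - 8 = -19)
Y = -192 (Y = (8 - 8*12) - 1*104 = (8 - 96) - 104 = -88 - 104 = -192)
Y*A = -192*(-19) = 3648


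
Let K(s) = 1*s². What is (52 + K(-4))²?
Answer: 4624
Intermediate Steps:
K(s) = s²
(52 + K(-4))² = (52 + (-4)²)² = (52 + 16)² = 68² = 4624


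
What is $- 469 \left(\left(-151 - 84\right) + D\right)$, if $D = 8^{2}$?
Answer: $80199$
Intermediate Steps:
$D = 64$
$- 469 \left(\left(-151 - 84\right) + D\right) = - 469 \left(\left(-151 - 84\right) + 64\right) = - 469 \left(-235 + 64\right) = \left(-469\right) \left(-171\right) = 80199$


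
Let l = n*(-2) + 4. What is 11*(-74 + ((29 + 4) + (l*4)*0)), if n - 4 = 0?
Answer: -451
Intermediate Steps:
n = 4 (n = 4 + 0 = 4)
l = -4 (l = 4*(-2) + 4 = -8 + 4 = -4)
11*(-74 + ((29 + 4) + (l*4)*0)) = 11*(-74 + ((29 + 4) - 4*4*0)) = 11*(-74 + (33 - 16*0)) = 11*(-74 + (33 + 0)) = 11*(-74 + 33) = 11*(-41) = -451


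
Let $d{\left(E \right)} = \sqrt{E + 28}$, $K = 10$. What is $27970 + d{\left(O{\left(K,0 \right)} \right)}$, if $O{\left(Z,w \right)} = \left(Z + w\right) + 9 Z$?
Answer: $27970 + 8 \sqrt{2} \approx 27981.0$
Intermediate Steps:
$O{\left(Z,w \right)} = w + 10 Z$
$d{\left(E \right)} = \sqrt{28 + E}$
$27970 + d{\left(O{\left(K,0 \right)} \right)} = 27970 + \sqrt{28 + \left(0 + 10 \cdot 10\right)} = 27970 + \sqrt{28 + \left(0 + 100\right)} = 27970 + \sqrt{28 + 100} = 27970 + \sqrt{128} = 27970 + 8 \sqrt{2}$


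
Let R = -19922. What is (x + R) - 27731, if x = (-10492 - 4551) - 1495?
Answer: -64191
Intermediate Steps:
x = -16538 (x = -15043 - 1495 = -16538)
(x + R) - 27731 = (-16538 - 19922) - 27731 = -36460 - 27731 = -64191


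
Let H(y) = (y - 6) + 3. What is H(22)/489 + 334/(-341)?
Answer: -156847/166749 ≈ -0.94062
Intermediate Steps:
H(y) = -3 + y (H(y) = (-6 + y) + 3 = -3 + y)
H(22)/489 + 334/(-341) = (-3 + 22)/489 + 334/(-341) = 19*(1/489) + 334*(-1/341) = 19/489 - 334/341 = -156847/166749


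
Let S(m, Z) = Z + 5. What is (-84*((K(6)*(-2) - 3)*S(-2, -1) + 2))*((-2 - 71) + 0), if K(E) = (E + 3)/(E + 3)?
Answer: -110376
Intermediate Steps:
S(m, Z) = 5 + Z
K(E) = 1 (K(E) = (3 + E)/(3 + E) = 1)
(-84*((K(6)*(-2) - 3)*S(-2, -1) + 2))*((-2 - 71) + 0) = (-84*((1*(-2) - 3)*(5 - 1) + 2))*((-2 - 71) + 0) = (-84*((-2 - 3)*4 + 2))*(-73 + 0) = -84*(-5*4 + 2)*(-73) = -84*(-20 + 2)*(-73) = -84*(-18)*(-73) = 1512*(-73) = -110376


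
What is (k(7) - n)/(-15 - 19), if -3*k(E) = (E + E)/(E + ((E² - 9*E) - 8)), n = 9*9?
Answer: 3631/1530 ≈ 2.3732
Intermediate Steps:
n = 81
k(E) = -2*E/(3*(-8 + E² - 8*E)) (k(E) = -(E + E)/(3*(E + ((E² - 9*E) - 8))) = -2*E/(3*(E + (-8 + E² - 9*E))) = -2*E/(3*(-8 + E² - 8*E)))
(k(7) - n)/(-15 - 19) = ((⅔)*7/(8 - 1*7² + 8*7) - 1*81)/(-15 - 19) = ((⅔)*7/(8 - 1*49 + 56) - 81)/(-34) = -((⅔)*7/(8 - 49 + 56) - 81)/34 = -((⅔)*7/15 - 81)/34 = -((⅔)*7*(1/15) - 81)/34 = -(14/45 - 81)/34 = -1/34*(-3631/45) = 3631/1530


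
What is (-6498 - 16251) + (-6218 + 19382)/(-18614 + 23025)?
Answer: -100332675/4411 ≈ -22746.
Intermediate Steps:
(-6498 - 16251) + (-6218 + 19382)/(-18614 + 23025) = -22749 + 13164/4411 = -100332675/4411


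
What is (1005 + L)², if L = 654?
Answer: 2752281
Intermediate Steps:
(1005 + L)² = (1005 + 654)² = 1659² = 2752281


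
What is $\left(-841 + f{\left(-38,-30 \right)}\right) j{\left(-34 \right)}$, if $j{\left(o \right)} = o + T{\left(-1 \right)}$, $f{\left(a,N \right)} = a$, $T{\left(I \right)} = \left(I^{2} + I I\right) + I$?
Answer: $29007$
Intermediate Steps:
$T{\left(I \right)} = I + 2 I^{2}$ ($T{\left(I \right)} = \left(I^{2} + I^{2}\right) + I = 2 I^{2} + I = I + 2 I^{2}$)
$j{\left(o \right)} = 1 + o$ ($j{\left(o \right)} = o - \left(1 + 2 \left(-1\right)\right) = o - \left(1 - 2\right) = o - -1 = o + 1 = 1 + o$)
$\left(-841 + f{\left(-38,-30 \right)}\right) j{\left(-34 \right)} = \left(-841 - 38\right) \left(1 - 34\right) = \left(-879\right) \left(-33\right) = 29007$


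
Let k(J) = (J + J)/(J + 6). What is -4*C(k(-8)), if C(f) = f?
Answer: -32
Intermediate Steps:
k(J) = 2*J/(6 + J) (k(J) = (2*J)/(6 + J) = 2*J/(6 + J))
-4*C(k(-8)) = -8*(-8)/(6 - 8) = -8*(-8)/(-2) = -8*(-8)*(-1)/2 = -4*8 = -32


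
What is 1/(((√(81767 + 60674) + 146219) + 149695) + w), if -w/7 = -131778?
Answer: 93720/114184688243 - √142441/1484400947159 ≈ 8.2052e-7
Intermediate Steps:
w = 922446 (w = -7*(-131778) = 922446)
1/(((√(81767 + 60674) + 146219) + 149695) + w) = 1/(((√(81767 + 60674) + 146219) + 149695) + 922446) = 1/(((√142441 + 146219) + 149695) + 922446) = 1/(((146219 + √142441) + 149695) + 922446) = 1/((295914 + √142441) + 922446) = 1/(1218360 + √142441)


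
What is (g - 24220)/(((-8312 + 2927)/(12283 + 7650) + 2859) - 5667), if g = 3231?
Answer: 418373737/55977249 ≈ 7.4740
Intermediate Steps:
(g - 24220)/(((-8312 + 2927)/(12283 + 7650) + 2859) - 5667) = (3231 - 24220)/(((-8312 + 2927)/(12283 + 7650) + 2859) - 5667) = -20989/((-5385/19933 + 2859) - 5667) = -20989/(56983062/19933 - 5667) = -20989/(-55977249/19933) = -20989*(-19933/55977249) = 418373737/55977249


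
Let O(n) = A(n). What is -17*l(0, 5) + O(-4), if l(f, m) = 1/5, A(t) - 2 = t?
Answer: -27/5 ≈ -5.4000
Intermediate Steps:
A(t) = 2 + t
l(f, m) = ⅕
O(n) = 2 + n
-17*l(0, 5) + O(-4) = -17*⅕ + (2 - 4) = -17/5 - 2 = -27/5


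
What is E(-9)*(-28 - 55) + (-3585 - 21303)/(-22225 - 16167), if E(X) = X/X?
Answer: -395206/4799 ≈ -82.352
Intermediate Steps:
E(X) = 1
E(-9)*(-28 - 55) + (-3585 - 21303)/(-22225 - 16167) = 1*(-28 - 55) + (-3585 - 21303)/(-22225 - 16167) = 1*(-83) - 24888/(-38392) = -83 - 24888*(-1/38392) = -83 + 3111/4799 = -395206/4799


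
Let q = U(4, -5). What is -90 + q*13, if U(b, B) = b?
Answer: -38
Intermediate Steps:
q = 4
-90 + q*13 = -90 + 4*13 = -90 + 52 = -38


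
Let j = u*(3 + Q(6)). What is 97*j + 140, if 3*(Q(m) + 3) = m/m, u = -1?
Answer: 323/3 ≈ 107.67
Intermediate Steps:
Q(m) = -8/3 (Q(m) = -3 + (m/m)/3 = -3 + (⅓)*1 = -3 + ⅓ = -8/3)
j = -⅓ (j = -(3 - 8/3) = -1*⅓ = -⅓ ≈ -0.33333)
97*j + 140 = 97*(-⅓) + 140 = -97/3 + 140 = 323/3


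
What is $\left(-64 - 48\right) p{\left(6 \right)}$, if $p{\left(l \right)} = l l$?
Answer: $-4032$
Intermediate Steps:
$p{\left(l \right)} = l^{2}$
$\left(-64 - 48\right) p{\left(6 \right)} = \left(-64 - 48\right) 6^{2} = \left(-112\right) 36 = -4032$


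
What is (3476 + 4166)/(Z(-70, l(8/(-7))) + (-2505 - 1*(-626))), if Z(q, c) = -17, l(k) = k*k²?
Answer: -3821/948 ≈ -4.0306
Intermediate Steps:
l(k) = k³
(3476 + 4166)/(Z(-70, l(8/(-7))) + (-2505 - 1*(-626))) = (3476 + 4166)/(-17 + (-2505 - 1*(-626))) = 7642/(-17 + (-2505 + 626)) = 7642/(-17 - 1879) = 7642/(-1896) = 7642*(-1/1896) = -3821/948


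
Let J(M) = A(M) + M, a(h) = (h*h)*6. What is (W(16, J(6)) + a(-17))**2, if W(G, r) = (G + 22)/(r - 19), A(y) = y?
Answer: 146410000/49 ≈ 2.9880e+6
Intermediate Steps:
a(h) = 6*h**2 (a(h) = h**2*6 = 6*h**2)
J(M) = 2*M (J(M) = M + M = 2*M)
W(G, r) = (22 + G)/(-19 + r)
(W(16, J(6)) + a(-17))**2 = ((22 + 16)/(-19 + 2*6) + 6*(-17)**2)**2 = (38/(-19 + 12) + 6*289)**2 = (38/(-7) + 1734)**2 = (-1/7*38 + 1734)**2 = (-38/7 + 1734)**2 = (12100/7)**2 = 146410000/49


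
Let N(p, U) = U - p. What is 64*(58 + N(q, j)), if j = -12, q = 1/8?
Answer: 2936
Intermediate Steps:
q = ⅛ ≈ 0.12500
64*(58 + N(q, j)) = 64*(58 + (-12 - 1*⅛)) = 64*(58 + (-12 - ⅛)) = 64*(58 - 97/8) = 64*(367/8) = 2936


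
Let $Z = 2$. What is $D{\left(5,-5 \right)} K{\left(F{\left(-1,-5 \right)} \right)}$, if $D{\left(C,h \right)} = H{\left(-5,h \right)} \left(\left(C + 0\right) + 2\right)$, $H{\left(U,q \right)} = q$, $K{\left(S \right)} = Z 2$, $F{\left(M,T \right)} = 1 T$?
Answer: $-140$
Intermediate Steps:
$F{\left(M,T \right)} = T$
$K{\left(S \right)} = 4$ ($K{\left(S \right)} = 2 \cdot 2 = 4$)
$D{\left(C,h \right)} = h \left(2 + C\right)$ ($D{\left(C,h \right)} = h \left(\left(C + 0\right) + 2\right) = h \left(C + 2\right) = h \left(2 + C\right)$)
$D{\left(5,-5 \right)} K{\left(F{\left(-1,-5 \right)} \right)} = - 5 \left(2 + 5\right) 4 = \left(-5\right) 7 \cdot 4 = \left(-35\right) 4 = -140$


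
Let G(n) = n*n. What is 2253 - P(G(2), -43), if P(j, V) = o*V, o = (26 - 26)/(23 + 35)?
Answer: 2253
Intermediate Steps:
o = 0 (o = 0/58 = 0*(1/58) = 0)
G(n) = n²
P(j, V) = 0 (P(j, V) = 0*V = 0)
2253 - P(G(2), -43) = 2253 - 1*0 = 2253 + 0 = 2253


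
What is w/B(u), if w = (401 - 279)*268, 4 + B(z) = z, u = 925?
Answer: 32696/921 ≈ 35.501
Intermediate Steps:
B(z) = -4 + z
w = 32696 (w = 122*268 = 32696)
w/B(u) = 32696/(-4 + 925) = 32696/921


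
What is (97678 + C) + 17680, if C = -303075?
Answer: -187717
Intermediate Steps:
(97678 + C) + 17680 = (97678 - 303075) + 17680 = -205397 + 17680 = -187717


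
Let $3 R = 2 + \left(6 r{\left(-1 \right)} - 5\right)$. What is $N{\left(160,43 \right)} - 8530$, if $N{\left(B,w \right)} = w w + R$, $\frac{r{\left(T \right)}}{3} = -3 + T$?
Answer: $-6706$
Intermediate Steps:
$r{\left(T \right)} = -9 + 3 T$ ($r{\left(T \right)} = 3 \left(-3 + T\right) = -9 + 3 T$)
$R = -25$ ($R = \frac{2 + \left(6 \left(-9 + 3 \left(-1\right)\right) - 5\right)}{3} = \frac{2 + \left(6 \left(-9 - 3\right) - 5\right)}{3} = \frac{2 + \left(6 \left(-12\right) - 5\right)}{3} = \frac{2 - 77}{3} = \frac{1}{3} \left(-75\right) = -25$)
$N{\left(B,w \right)} = -25 + w^{2}$ ($N{\left(B,w \right)} = w w - 25 = w^{2} - 25 = -25 + w^{2}$)
$N{\left(160,43 \right)} - 8530 = \left(-25 + 43^{2}\right) - 8530 = \left(-25 + 1849\right) - 8530 = 1824 - 8530 = -6706$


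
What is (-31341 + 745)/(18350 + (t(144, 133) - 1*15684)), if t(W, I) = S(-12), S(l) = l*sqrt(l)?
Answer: -20392234/1777321 - 183576*I*sqrt(3)/1777321 ≈ -11.474 - 0.1789*I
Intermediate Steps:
S(l) = l**(3/2)
t(W, I) = -24*I*sqrt(3) (t(W, I) = (-12)**(3/2) = -24*I*sqrt(3))
(-31341 + 745)/(18350 + (t(144, 133) - 1*15684)) = (-31341 + 745)/(18350 + (-24*I*sqrt(3) - 1*15684)) = -30596/(18350 + (-24*I*sqrt(3) - 15684)) = -30596/(18350 + (-15684 - 24*I*sqrt(3))) = -30596/(2666 - 24*I*sqrt(3))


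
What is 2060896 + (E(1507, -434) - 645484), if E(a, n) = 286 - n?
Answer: 1416132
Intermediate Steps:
2060896 + (E(1507, -434) - 645484) = 2060896 + ((286 - 1*(-434)) - 645484) = 2060896 + ((286 + 434) - 645484) = 2060896 + (720 - 645484) = 2060896 - 644764 = 1416132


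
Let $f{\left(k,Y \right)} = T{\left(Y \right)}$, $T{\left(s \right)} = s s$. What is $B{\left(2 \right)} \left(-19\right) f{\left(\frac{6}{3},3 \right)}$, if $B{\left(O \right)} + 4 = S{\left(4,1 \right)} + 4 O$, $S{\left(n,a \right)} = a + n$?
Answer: $-1539$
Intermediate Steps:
$T{\left(s \right)} = s^{2}$
$f{\left(k,Y \right)} = Y^{2}$
$B{\left(O \right)} = 1 + 4 O$ ($B{\left(O \right)} = -4 + \left(\left(1 + 4\right) + 4 O\right) = -4 + \left(5 + 4 O\right) = 1 + 4 O$)
$B{\left(2 \right)} \left(-19\right) f{\left(\frac{6}{3},3 \right)} = \left(1 + 4 \cdot 2\right) \left(-19\right) 3^{2} = \left(1 + 8\right) \left(-19\right) 9 = 9 \left(-19\right) 9 = \left(-171\right) 9 = -1539$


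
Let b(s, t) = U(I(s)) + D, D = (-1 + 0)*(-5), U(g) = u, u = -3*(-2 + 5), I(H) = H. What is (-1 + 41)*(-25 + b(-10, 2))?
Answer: -1160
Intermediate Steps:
u = -9 (u = -3*3 = -9)
U(g) = -9
D = 5 (D = -1*(-5) = 5)
b(s, t) = -4 (b(s, t) = -9 + 5 = -4)
(-1 + 41)*(-25 + b(-10, 2)) = (-1 + 41)*(-25 - 4) = 40*(-29) = -1160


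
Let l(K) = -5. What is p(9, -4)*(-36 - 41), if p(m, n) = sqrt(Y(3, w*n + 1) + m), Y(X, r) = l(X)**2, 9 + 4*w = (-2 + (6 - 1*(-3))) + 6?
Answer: -77*sqrt(34) ≈ -448.98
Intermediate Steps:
w = 1 (w = -9/4 + ((-2 + (6 - 1*(-3))) + 6)/4 = -9/4 + ((-2 + (6 + 3)) + 6)/4 = -9/4 + ((-2 + 9) + 6)/4 = -9/4 + (7 + 6)/4 = -9/4 + (1/4)*13 = -9/4 + 13/4 = 1)
Y(X, r) = 25 (Y(X, r) = (-5)**2 = 25)
p(m, n) = sqrt(25 + m)
p(9, -4)*(-36 - 41) = sqrt(25 + 9)*(-36 - 41) = sqrt(34)*(-77) = -77*sqrt(34)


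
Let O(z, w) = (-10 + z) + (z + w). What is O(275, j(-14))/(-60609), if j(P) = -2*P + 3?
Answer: -571/60609 ≈ -0.0094210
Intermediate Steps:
j(P) = 3 - 2*P
O(z, w) = -10 + w + 2*z (O(z, w) = (-10 + z) + (w + z) = -10 + w + 2*z)
O(275, j(-14))/(-60609) = (-10 + (3 - 2*(-14)) + 2*275)/(-60609) = (-10 + (3 + 28) + 550)*(-1/60609) = (-10 + 31 + 550)*(-1/60609) = 571*(-1/60609) = -571/60609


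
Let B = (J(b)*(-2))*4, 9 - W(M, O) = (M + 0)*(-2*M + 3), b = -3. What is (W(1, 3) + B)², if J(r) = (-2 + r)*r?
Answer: 12544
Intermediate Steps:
J(r) = r*(-2 + r)
W(M, O) = 9 - M*(3 - 2*M) (W(M, O) = 9 - (M + 0)*(-2*M + 3) = 9 - M*(3 - 2*M))
B = -120 (B = (-3*(-2 - 3)*(-2))*4 = (-3*(-5)*(-2))*4 = (15*(-2))*4 = -30*4 = -120)
(W(1, 3) + B)² = ((9 - 3*1 + 2*1²) - 120)² = ((9 - 3 + 2*1) - 120)² = ((9 - 3 + 2) - 120)² = (8 - 120)² = (-112)² = 12544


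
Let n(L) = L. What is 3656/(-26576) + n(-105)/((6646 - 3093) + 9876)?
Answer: -6485863/44611138 ≈ -0.14539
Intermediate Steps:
3656/(-26576) + n(-105)/((6646 - 3093) + 9876) = 3656/(-26576) - 105/((6646 - 3093) + 9876) = 3656*(-1/26576) - 105/(3553 + 9876) = -457/3322 - 105/13429 = -6485863/44611138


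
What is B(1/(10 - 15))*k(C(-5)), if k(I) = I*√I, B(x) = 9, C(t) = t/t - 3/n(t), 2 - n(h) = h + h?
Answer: 27*√3/8 ≈ 5.8457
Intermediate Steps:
n(h) = 2 - 2*h (n(h) = 2 - (h + h) = 2 - 2*h)
C(t) = 1 - 3/(2 - 2*t) (C(t) = t/t - 3/(2 - 2*t) = 1 - 3/(2 - 2*t))
k(I) = I^(3/2)
B(1/(10 - 15))*k(C(-5)) = 9*((½ - 5)/(-1 - 5))^(3/2) = 9*(-9/2/(-6))^(3/2) = 9*(-⅙*(-9/2))^(3/2) = 9*(¾)^(3/2) = 9*(3*√3/8) = 27*√3/8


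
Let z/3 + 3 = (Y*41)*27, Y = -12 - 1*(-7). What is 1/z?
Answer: -1/16614 ≈ -6.0190e-5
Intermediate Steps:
Y = -5 (Y = -12 + 7 = -5)
z = -16614 (z = -9 + 3*(-5*41*27) = -9 + 3*(-205*27) = -9 + 3*(-5535) = -9 - 16605 = -16614)
1/z = 1/(-16614) = -1/16614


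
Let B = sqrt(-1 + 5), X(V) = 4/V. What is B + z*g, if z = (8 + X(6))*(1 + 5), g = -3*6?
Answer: -934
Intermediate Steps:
g = -18
z = 52 (z = (8 + 4/6)*(1 + 5) = (8 + 4*(1/6))*6 = (8 + 2/3)*6 = (26/3)*6 = 52)
B = 2 (B = sqrt(4) = 2)
B + z*g = 2 + 52*(-18) = 2 - 936 = -934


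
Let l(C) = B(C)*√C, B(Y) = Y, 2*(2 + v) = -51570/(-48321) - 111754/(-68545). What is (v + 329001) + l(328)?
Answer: 121078084911933/368018105 + 656*√82 ≈ 3.3494e+5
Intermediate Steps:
v = -239651172/368018105 (v = -2 + (-51570/(-48321) - 111754/(-68545))/2 = -2 + (-51570*(-1/48321) - 111754*(-1/68545))/2 = -2 + (5730/5369 + 111754/68545)/2 = -2 + (½)*(992770076/368018105) = -2 + 496385038/368018105 = -239651172/368018105 ≈ -0.65119)
l(C) = C^(3/2) (l(C) = C*√C = C^(3/2))
(v + 329001) + l(328) = (-239651172/368018105 + 329001) + 328^(3/2) = 121078084911933/368018105 + 656*√82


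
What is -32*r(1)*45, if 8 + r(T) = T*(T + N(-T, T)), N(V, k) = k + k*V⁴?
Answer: 7200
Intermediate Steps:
r(T) = -8 + T*(T + T*(1 + T⁴)) (r(T) = -8 + T*(T + T*(1 + (-T)⁴)) = -8 + T*(T + T*(1 + T⁴)))
-32*r(1)*45 = -32*(-8 + 1⁶ + 2*1²)*45 = -32*(-8 + 1 + 2*1)*45 = -32*(-8 + 1 + 2)*45 = -32*(-5)*45 = 160*45 = 7200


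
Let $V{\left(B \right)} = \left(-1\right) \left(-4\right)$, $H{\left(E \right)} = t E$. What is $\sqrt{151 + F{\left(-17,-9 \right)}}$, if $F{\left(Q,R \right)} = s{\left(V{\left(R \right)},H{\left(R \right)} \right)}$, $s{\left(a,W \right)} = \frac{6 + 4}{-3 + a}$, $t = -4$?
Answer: $\sqrt{161} \approx 12.689$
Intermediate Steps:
$H{\left(E \right)} = - 4 E$
$V{\left(B \right)} = 4$
$s{\left(a,W \right)} = \frac{10}{-3 + a}$
$F{\left(Q,R \right)} = 10$ ($F{\left(Q,R \right)} = \frac{10}{-3 + 4} = \frac{10}{1} = 10 \cdot 1 = 10$)
$\sqrt{151 + F{\left(-17,-9 \right)}} = \sqrt{151 + 10} = \sqrt{161}$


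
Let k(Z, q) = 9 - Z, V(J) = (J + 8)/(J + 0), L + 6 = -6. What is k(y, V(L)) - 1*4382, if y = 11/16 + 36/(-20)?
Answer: -349751/80 ≈ -4371.9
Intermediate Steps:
L = -12 (L = -6 - 6 = -12)
y = -89/80 (y = 11*(1/16) + 36*(-1/20) = 11/16 - 9/5 = -89/80 ≈ -1.1125)
V(J) = (8 + J)/J
k(y, V(L)) - 1*4382 = (9 - 1*(-89/80)) - 1*4382 = (9 + 89/80) - 4382 = 809/80 - 4382 = -349751/80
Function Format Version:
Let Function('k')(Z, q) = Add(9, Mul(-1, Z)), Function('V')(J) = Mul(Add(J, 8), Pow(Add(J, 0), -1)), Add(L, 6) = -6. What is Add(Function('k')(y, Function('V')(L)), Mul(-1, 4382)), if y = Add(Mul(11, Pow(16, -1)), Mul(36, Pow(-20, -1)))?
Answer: Rational(-349751, 80) ≈ -4371.9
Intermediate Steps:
L = -12 (L = Add(-6, -6) = -12)
y = Rational(-89, 80) (y = Add(Mul(11, Rational(1, 16)), Mul(36, Rational(-1, 20))) = Add(Rational(11, 16), Rational(-9, 5)) = Rational(-89, 80) ≈ -1.1125)
Function('V')(J) = Mul(Pow(J, -1), Add(8, J)) (Function('V')(J) = Mul(Add(8, J), Pow(J, -1)) = Mul(Pow(J, -1), Add(8, J)))
Add(Function('k')(y, Function('V')(L)), Mul(-1, 4382)) = Add(Add(9, Mul(-1, Rational(-89, 80))), Mul(-1, 4382)) = Add(Add(9, Rational(89, 80)), -4382) = Add(Rational(809, 80), -4382) = Rational(-349751, 80)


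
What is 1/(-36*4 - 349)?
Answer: -1/493 ≈ -0.0020284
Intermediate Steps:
1/(-36*4 - 349) = 1/(-144 - 349) = 1/(-493) = -1/493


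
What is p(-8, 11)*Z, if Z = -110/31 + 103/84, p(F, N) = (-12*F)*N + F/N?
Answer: -17548394/7161 ≈ -2450.6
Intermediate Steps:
p(F, N) = F/N - 12*F*N (p(F, N) = -12*F*N + F/N = F/N - 12*F*N)
Z = -6047/2604 (Z = -110*1/31 + 103*(1/84) = -110/31 + 103/84 = -6047/2604 ≈ -2.3222)
p(-8, 11)*Z = (-8/11 - 12*(-8)*11)*(-6047/2604) = (-8*1/11 + 1056)*(-6047/2604) = (-8/11 + 1056)*(-6047/2604) = (11608/11)*(-6047/2604) = -17548394/7161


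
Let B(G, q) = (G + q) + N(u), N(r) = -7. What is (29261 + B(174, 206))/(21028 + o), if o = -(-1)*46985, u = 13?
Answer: 898/2061 ≈ 0.43571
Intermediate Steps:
B(G, q) = -7 + G + q (B(G, q) = (G + q) - 7 = -7 + G + q)
o = 46985 (o = -1*(-46985) = 46985)
(29261 + B(174, 206))/(21028 + o) = (29261 + (-7 + 174 + 206))/(21028 + 46985) = (29261 + 373)/68013 = 29634*(1/68013) = 898/2061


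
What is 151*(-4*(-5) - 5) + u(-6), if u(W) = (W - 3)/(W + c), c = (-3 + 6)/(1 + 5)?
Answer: 24933/11 ≈ 2266.6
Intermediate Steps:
c = ½ (c = 3/6 = 3*(⅙) = ½ ≈ 0.50000)
u(W) = (-3 + W)/(½ + W) (u(W) = (W - 3)/(W + ½) = (-3 + W)/(½ + W))
151*(-4*(-5) - 5) + u(-6) = 151*(-4*(-5) - 5) + 2*(-3 - 6)/(1 + 2*(-6)) = 151*(20 - 5) + 2*(-9)/(1 - 12) = 151*15 + 2*(-9)/(-11) = 2265 + 2*(-1/11)*(-9) = 2265 + 18/11 = 24933/11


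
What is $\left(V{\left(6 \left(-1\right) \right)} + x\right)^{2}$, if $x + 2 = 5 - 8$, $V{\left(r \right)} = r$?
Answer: $121$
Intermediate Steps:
$x = -5$ ($x = -2 + \left(5 - 8\right) = -2 - 3 = -5$)
$\left(V{\left(6 \left(-1\right) \right)} + x\right)^{2} = \left(6 \left(-1\right) - 5\right)^{2} = \left(-6 - 5\right)^{2} = \left(-11\right)^{2} = 121$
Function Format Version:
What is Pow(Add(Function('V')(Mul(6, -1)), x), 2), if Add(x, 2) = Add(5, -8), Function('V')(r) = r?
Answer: 121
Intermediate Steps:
x = -5 (x = Add(-2, Add(5, -8)) = Add(-2, -3) = -5)
Pow(Add(Function('V')(Mul(6, -1)), x), 2) = Pow(Add(Mul(6, -1), -5), 2) = Pow(Add(-6, -5), 2) = Pow(-11, 2) = 121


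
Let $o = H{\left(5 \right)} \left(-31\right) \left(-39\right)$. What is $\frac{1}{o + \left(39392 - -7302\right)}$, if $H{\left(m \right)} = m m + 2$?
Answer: $\frac{1}{79337} \approx 1.2604 \cdot 10^{-5}$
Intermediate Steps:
$H{\left(m \right)} = 2 + m^{2}$ ($H{\left(m \right)} = m^{2} + 2 = 2 + m^{2}$)
$o = 32643$ ($o = \left(2 + 5^{2}\right) \left(-31\right) \left(-39\right) = \left(2 + 25\right) \left(-31\right) \left(-39\right) = 27 \left(-31\right) \left(-39\right) = \left(-837\right) \left(-39\right) = 32643$)
$\frac{1}{o + \left(39392 - -7302\right)} = \frac{1}{32643 + \left(39392 - -7302\right)} = \frac{1}{32643 + \left(39392 + 7302\right)} = \frac{1}{32643 + 46694} = \frac{1}{79337}$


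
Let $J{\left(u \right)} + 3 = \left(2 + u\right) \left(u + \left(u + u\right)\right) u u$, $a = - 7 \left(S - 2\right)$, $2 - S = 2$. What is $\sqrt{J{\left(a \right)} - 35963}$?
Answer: $7 \sqrt{1954} \approx 309.43$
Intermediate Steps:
$S = 0$ ($S = 2 - 2 = 0$)
$a = 14$ ($a = - 7 \left(0 - 2\right) = \left(-7\right) \left(-2\right) = 14$)
$J{\left(u \right)} = -3 + 3 u^{3} \left(2 + u\right)$ ($J{\left(u \right)} = -3 + \left(2 + u\right) \left(u + \left(u + u\right)\right) u u = -3 + \left(2 + u\right) \left(u + 2 u\right) u u = -3 + \left(2 + u\right) 3 u u u = -3 + 3 u \left(2 + u\right) u u = -3 + 3 u^{2} \left(2 + u\right) u = -3 + 3 u^{3} \left(2 + u\right)$)
$\sqrt{J{\left(a \right)} - 35963} = \sqrt{\left(-3 + 3 \cdot 14^{4} + 6 \cdot 14^{3}\right) - 35963} = \sqrt{\left(-3 + 3 \cdot 38416 + 6 \cdot 2744\right) - 35963} = \sqrt{\left(-3 + 115248 + 16464\right) - 35963} = \sqrt{131709 - 35963} = \sqrt{95746} = 7 \sqrt{1954}$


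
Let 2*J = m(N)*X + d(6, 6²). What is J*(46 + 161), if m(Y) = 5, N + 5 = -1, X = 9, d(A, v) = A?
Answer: 10557/2 ≈ 5278.5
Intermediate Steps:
N = -6 (N = -5 - 1 = -6)
J = 51/2 (J = (5*9 + 6)/2 = (45 + 6)/2 = (½)*51 = 51/2 ≈ 25.500)
J*(46 + 161) = 51*(46 + 161)/2 = (51/2)*207 = 10557/2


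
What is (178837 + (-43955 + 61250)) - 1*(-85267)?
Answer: 281399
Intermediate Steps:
(178837 + (-43955 + 61250)) - 1*(-85267) = (178837 + 17295) + 85267 = 196132 + 85267 = 281399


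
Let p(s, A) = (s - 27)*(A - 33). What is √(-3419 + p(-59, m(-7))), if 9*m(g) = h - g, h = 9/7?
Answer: I*√291137/21 ≈ 25.694*I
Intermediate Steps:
h = 9/7 (h = 9*(⅐) = 9/7 ≈ 1.2857)
m(g) = ⅐ - g/9 (m(g) = (9/7 - g)/9 = ⅐ - g/9)
p(s, A) = (-33 + A)*(-27 + s) (p(s, A) = (-27 + s)*(-33 + A) = (-33 + A)*(-27 + s))
√(-3419 + p(-59, m(-7))) = √(-3419 + (891 - 33*(-59) - 27*(⅐ - ⅑*(-7)) + (⅐ - ⅑*(-7))*(-59))) = √(-3419 + (891 + 1947 - 27*(⅐ + 7/9) + (⅐ + 7/9)*(-59))) = √(-3419 + (891 + 1947 - 27*58/63 + (58/63)*(-59))) = √(-3419 + (891 + 1947 - 174/7 - 3422/63)) = √(-3419 + 173806/63) = √(-41591/63) = I*√291137/21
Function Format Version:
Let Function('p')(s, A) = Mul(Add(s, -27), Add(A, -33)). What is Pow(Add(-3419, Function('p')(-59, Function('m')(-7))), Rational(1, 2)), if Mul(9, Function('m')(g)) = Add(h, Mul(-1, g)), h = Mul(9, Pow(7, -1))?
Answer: Mul(Rational(1, 21), I, Pow(291137, Rational(1, 2))) ≈ Mul(25.694, I)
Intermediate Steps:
h = Rational(9, 7) (h = Mul(9, Rational(1, 7)) = Rational(9, 7) ≈ 1.2857)
Function('m')(g) = Add(Rational(1, 7), Mul(Rational(-1, 9), g)) (Function('m')(g) = Mul(Rational(1, 9), Add(Rational(9, 7), Mul(-1, g))) = Add(Rational(1, 7), Mul(Rational(-1, 9), g)))
Function('p')(s, A) = Mul(Add(-33, A), Add(-27, s)) (Function('p')(s, A) = Mul(Add(-27, s), Add(-33, A)) = Mul(Add(-33, A), Add(-27, s)))
Pow(Add(-3419, Function('p')(-59, Function('m')(-7))), Rational(1, 2)) = Pow(Add(-3419, Add(891, Mul(-33, -59), Mul(-27, Add(Rational(1, 7), Mul(Rational(-1, 9), -7))), Mul(Add(Rational(1, 7), Mul(Rational(-1, 9), -7)), -59))), Rational(1, 2)) = Pow(Add(-3419, Add(891, 1947, Mul(-27, Add(Rational(1, 7), Rational(7, 9))), Mul(Add(Rational(1, 7), Rational(7, 9)), -59))), Rational(1, 2)) = Pow(Add(-3419, Add(891, 1947, Mul(-27, Rational(58, 63)), Mul(Rational(58, 63), -59))), Rational(1, 2)) = Pow(Add(-3419, Add(891, 1947, Rational(-174, 7), Rational(-3422, 63))), Rational(1, 2)) = Pow(Add(-3419, Rational(173806, 63)), Rational(1, 2)) = Pow(Rational(-41591, 63), Rational(1, 2)) = Mul(Rational(1, 21), I, Pow(291137, Rational(1, 2)))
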